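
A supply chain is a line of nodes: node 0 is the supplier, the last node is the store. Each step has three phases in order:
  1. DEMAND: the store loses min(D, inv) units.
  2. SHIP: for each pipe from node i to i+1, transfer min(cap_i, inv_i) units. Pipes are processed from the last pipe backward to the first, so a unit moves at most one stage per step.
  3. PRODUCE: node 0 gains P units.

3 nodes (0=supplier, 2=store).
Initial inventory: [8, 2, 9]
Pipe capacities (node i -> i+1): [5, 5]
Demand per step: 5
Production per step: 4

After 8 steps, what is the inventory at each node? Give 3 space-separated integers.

Step 1: demand=5,sold=5 ship[1->2]=2 ship[0->1]=5 prod=4 -> inv=[7 5 6]
Step 2: demand=5,sold=5 ship[1->2]=5 ship[0->1]=5 prod=4 -> inv=[6 5 6]
Step 3: demand=5,sold=5 ship[1->2]=5 ship[0->1]=5 prod=4 -> inv=[5 5 6]
Step 4: demand=5,sold=5 ship[1->2]=5 ship[0->1]=5 prod=4 -> inv=[4 5 6]
Step 5: demand=5,sold=5 ship[1->2]=5 ship[0->1]=4 prod=4 -> inv=[4 4 6]
Step 6: demand=5,sold=5 ship[1->2]=4 ship[0->1]=4 prod=4 -> inv=[4 4 5]
Step 7: demand=5,sold=5 ship[1->2]=4 ship[0->1]=4 prod=4 -> inv=[4 4 4]
Step 8: demand=5,sold=4 ship[1->2]=4 ship[0->1]=4 prod=4 -> inv=[4 4 4]

4 4 4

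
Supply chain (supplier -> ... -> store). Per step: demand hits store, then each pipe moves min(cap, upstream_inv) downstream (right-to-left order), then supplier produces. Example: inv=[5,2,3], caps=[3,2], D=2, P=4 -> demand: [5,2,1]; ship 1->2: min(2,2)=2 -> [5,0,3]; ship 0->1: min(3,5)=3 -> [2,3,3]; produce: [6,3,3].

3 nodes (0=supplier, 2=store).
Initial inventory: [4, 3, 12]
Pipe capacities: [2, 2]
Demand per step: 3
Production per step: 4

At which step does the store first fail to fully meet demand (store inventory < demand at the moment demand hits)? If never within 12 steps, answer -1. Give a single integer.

Step 1: demand=3,sold=3 ship[1->2]=2 ship[0->1]=2 prod=4 -> [6 3 11]
Step 2: demand=3,sold=3 ship[1->2]=2 ship[0->1]=2 prod=4 -> [8 3 10]
Step 3: demand=3,sold=3 ship[1->2]=2 ship[0->1]=2 prod=4 -> [10 3 9]
Step 4: demand=3,sold=3 ship[1->2]=2 ship[0->1]=2 prod=4 -> [12 3 8]
Step 5: demand=3,sold=3 ship[1->2]=2 ship[0->1]=2 prod=4 -> [14 3 7]
Step 6: demand=3,sold=3 ship[1->2]=2 ship[0->1]=2 prod=4 -> [16 3 6]
Step 7: demand=3,sold=3 ship[1->2]=2 ship[0->1]=2 prod=4 -> [18 3 5]
Step 8: demand=3,sold=3 ship[1->2]=2 ship[0->1]=2 prod=4 -> [20 3 4]
Step 9: demand=3,sold=3 ship[1->2]=2 ship[0->1]=2 prod=4 -> [22 3 3]
Step 10: demand=3,sold=3 ship[1->2]=2 ship[0->1]=2 prod=4 -> [24 3 2]
Step 11: demand=3,sold=2 ship[1->2]=2 ship[0->1]=2 prod=4 -> [26 3 2]
Step 12: demand=3,sold=2 ship[1->2]=2 ship[0->1]=2 prod=4 -> [28 3 2]
First stockout at step 11

11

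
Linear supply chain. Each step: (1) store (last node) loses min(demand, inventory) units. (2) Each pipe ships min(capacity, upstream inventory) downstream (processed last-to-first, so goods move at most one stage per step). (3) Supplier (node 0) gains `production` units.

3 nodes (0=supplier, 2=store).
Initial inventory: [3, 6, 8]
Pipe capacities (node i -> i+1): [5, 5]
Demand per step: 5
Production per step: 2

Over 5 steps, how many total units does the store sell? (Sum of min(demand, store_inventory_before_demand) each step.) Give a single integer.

Step 1: sold=5 (running total=5) -> [2 4 8]
Step 2: sold=5 (running total=10) -> [2 2 7]
Step 3: sold=5 (running total=15) -> [2 2 4]
Step 4: sold=4 (running total=19) -> [2 2 2]
Step 5: sold=2 (running total=21) -> [2 2 2]

Answer: 21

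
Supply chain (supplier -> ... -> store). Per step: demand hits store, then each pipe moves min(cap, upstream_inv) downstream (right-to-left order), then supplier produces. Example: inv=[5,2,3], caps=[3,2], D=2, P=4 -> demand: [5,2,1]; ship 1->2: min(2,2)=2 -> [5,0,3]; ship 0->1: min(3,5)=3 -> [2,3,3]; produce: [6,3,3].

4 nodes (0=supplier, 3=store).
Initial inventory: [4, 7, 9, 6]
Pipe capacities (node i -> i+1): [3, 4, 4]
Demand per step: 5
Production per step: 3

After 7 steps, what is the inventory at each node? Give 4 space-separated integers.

Step 1: demand=5,sold=5 ship[2->3]=4 ship[1->2]=4 ship[0->1]=3 prod=3 -> inv=[4 6 9 5]
Step 2: demand=5,sold=5 ship[2->3]=4 ship[1->2]=4 ship[0->1]=3 prod=3 -> inv=[4 5 9 4]
Step 3: demand=5,sold=4 ship[2->3]=4 ship[1->2]=4 ship[0->1]=3 prod=3 -> inv=[4 4 9 4]
Step 4: demand=5,sold=4 ship[2->3]=4 ship[1->2]=4 ship[0->1]=3 prod=3 -> inv=[4 3 9 4]
Step 5: demand=5,sold=4 ship[2->3]=4 ship[1->2]=3 ship[0->1]=3 prod=3 -> inv=[4 3 8 4]
Step 6: demand=5,sold=4 ship[2->3]=4 ship[1->2]=3 ship[0->1]=3 prod=3 -> inv=[4 3 7 4]
Step 7: demand=5,sold=4 ship[2->3]=4 ship[1->2]=3 ship[0->1]=3 prod=3 -> inv=[4 3 6 4]

4 3 6 4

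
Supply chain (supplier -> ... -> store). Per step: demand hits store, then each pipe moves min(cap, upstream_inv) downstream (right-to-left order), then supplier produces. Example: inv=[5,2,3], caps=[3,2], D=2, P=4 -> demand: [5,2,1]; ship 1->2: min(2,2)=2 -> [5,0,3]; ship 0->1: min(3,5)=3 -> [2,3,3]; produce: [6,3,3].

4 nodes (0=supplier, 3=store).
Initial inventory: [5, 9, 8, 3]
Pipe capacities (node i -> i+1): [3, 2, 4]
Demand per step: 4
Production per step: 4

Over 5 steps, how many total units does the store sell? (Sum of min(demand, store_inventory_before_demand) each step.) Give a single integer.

Step 1: sold=3 (running total=3) -> [6 10 6 4]
Step 2: sold=4 (running total=7) -> [7 11 4 4]
Step 3: sold=4 (running total=11) -> [8 12 2 4]
Step 4: sold=4 (running total=15) -> [9 13 2 2]
Step 5: sold=2 (running total=17) -> [10 14 2 2]

Answer: 17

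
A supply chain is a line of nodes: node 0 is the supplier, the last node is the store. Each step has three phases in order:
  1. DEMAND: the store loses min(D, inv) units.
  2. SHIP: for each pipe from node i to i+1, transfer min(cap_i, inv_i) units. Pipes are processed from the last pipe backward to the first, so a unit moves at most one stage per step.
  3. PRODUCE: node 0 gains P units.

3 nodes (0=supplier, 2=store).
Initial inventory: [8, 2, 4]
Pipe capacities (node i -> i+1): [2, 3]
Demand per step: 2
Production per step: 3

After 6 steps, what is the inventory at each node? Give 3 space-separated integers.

Step 1: demand=2,sold=2 ship[1->2]=2 ship[0->1]=2 prod=3 -> inv=[9 2 4]
Step 2: demand=2,sold=2 ship[1->2]=2 ship[0->1]=2 prod=3 -> inv=[10 2 4]
Step 3: demand=2,sold=2 ship[1->2]=2 ship[0->1]=2 prod=3 -> inv=[11 2 4]
Step 4: demand=2,sold=2 ship[1->2]=2 ship[0->1]=2 prod=3 -> inv=[12 2 4]
Step 5: demand=2,sold=2 ship[1->2]=2 ship[0->1]=2 prod=3 -> inv=[13 2 4]
Step 6: demand=2,sold=2 ship[1->2]=2 ship[0->1]=2 prod=3 -> inv=[14 2 4]

14 2 4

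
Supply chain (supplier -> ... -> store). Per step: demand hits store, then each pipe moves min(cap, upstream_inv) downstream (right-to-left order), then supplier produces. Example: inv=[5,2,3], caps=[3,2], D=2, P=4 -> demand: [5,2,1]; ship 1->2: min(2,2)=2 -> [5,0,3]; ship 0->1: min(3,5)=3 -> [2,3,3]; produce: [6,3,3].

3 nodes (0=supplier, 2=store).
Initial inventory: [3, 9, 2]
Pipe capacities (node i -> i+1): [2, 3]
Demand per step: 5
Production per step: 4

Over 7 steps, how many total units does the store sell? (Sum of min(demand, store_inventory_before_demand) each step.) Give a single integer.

Answer: 20

Derivation:
Step 1: sold=2 (running total=2) -> [5 8 3]
Step 2: sold=3 (running total=5) -> [7 7 3]
Step 3: sold=3 (running total=8) -> [9 6 3]
Step 4: sold=3 (running total=11) -> [11 5 3]
Step 5: sold=3 (running total=14) -> [13 4 3]
Step 6: sold=3 (running total=17) -> [15 3 3]
Step 7: sold=3 (running total=20) -> [17 2 3]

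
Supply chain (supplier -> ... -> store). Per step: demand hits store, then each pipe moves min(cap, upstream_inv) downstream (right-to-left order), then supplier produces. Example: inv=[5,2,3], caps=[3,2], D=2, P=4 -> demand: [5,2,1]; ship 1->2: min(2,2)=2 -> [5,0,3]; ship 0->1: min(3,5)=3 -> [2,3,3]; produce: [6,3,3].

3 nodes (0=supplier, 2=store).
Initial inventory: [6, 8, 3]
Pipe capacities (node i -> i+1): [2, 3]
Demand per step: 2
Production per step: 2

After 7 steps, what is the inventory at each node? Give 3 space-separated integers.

Step 1: demand=2,sold=2 ship[1->2]=3 ship[0->1]=2 prod=2 -> inv=[6 7 4]
Step 2: demand=2,sold=2 ship[1->2]=3 ship[0->1]=2 prod=2 -> inv=[6 6 5]
Step 3: demand=2,sold=2 ship[1->2]=3 ship[0->1]=2 prod=2 -> inv=[6 5 6]
Step 4: demand=2,sold=2 ship[1->2]=3 ship[0->1]=2 prod=2 -> inv=[6 4 7]
Step 5: demand=2,sold=2 ship[1->2]=3 ship[0->1]=2 prod=2 -> inv=[6 3 8]
Step 6: demand=2,sold=2 ship[1->2]=3 ship[0->1]=2 prod=2 -> inv=[6 2 9]
Step 7: demand=2,sold=2 ship[1->2]=2 ship[0->1]=2 prod=2 -> inv=[6 2 9]

6 2 9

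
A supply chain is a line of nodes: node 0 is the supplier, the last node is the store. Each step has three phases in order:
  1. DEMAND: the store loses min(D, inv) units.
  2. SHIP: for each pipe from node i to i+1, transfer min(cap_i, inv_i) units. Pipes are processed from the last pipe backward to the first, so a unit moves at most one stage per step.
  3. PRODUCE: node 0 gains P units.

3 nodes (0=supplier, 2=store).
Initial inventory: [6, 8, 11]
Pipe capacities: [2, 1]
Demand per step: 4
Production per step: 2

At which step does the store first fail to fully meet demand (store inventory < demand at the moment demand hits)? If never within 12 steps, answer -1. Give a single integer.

Step 1: demand=4,sold=4 ship[1->2]=1 ship[0->1]=2 prod=2 -> [6 9 8]
Step 2: demand=4,sold=4 ship[1->2]=1 ship[0->1]=2 prod=2 -> [6 10 5]
Step 3: demand=4,sold=4 ship[1->2]=1 ship[0->1]=2 prod=2 -> [6 11 2]
Step 4: demand=4,sold=2 ship[1->2]=1 ship[0->1]=2 prod=2 -> [6 12 1]
Step 5: demand=4,sold=1 ship[1->2]=1 ship[0->1]=2 prod=2 -> [6 13 1]
Step 6: demand=4,sold=1 ship[1->2]=1 ship[0->1]=2 prod=2 -> [6 14 1]
Step 7: demand=4,sold=1 ship[1->2]=1 ship[0->1]=2 prod=2 -> [6 15 1]
Step 8: demand=4,sold=1 ship[1->2]=1 ship[0->1]=2 prod=2 -> [6 16 1]
Step 9: demand=4,sold=1 ship[1->2]=1 ship[0->1]=2 prod=2 -> [6 17 1]
Step 10: demand=4,sold=1 ship[1->2]=1 ship[0->1]=2 prod=2 -> [6 18 1]
Step 11: demand=4,sold=1 ship[1->2]=1 ship[0->1]=2 prod=2 -> [6 19 1]
Step 12: demand=4,sold=1 ship[1->2]=1 ship[0->1]=2 prod=2 -> [6 20 1]
First stockout at step 4

4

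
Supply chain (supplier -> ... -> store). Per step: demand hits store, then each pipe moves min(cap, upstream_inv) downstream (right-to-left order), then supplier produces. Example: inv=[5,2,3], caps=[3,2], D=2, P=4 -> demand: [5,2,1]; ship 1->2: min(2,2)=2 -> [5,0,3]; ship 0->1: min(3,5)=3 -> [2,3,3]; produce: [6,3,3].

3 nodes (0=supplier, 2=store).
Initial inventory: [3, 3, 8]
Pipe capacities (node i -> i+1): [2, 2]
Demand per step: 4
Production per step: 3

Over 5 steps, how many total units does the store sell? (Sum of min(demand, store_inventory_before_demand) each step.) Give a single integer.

Answer: 16

Derivation:
Step 1: sold=4 (running total=4) -> [4 3 6]
Step 2: sold=4 (running total=8) -> [5 3 4]
Step 3: sold=4 (running total=12) -> [6 3 2]
Step 4: sold=2 (running total=14) -> [7 3 2]
Step 5: sold=2 (running total=16) -> [8 3 2]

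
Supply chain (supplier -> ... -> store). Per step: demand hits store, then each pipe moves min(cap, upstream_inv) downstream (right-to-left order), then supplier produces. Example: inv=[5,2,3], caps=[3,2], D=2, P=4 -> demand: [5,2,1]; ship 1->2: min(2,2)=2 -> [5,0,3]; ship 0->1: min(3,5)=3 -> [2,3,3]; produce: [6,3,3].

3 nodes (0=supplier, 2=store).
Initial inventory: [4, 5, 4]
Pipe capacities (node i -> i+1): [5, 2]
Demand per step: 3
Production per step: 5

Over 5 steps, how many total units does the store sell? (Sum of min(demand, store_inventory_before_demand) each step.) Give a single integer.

Answer: 12

Derivation:
Step 1: sold=3 (running total=3) -> [5 7 3]
Step 2: sold=3 (running total=6) -> [5 10 2]
Step 3: sold=2 (running total=8) -> [5 13 2]
Step 4: sold=2 (running total=10) -> [5 16 2]
Step 5: sold=2 (running total=12) -> [5 19 2]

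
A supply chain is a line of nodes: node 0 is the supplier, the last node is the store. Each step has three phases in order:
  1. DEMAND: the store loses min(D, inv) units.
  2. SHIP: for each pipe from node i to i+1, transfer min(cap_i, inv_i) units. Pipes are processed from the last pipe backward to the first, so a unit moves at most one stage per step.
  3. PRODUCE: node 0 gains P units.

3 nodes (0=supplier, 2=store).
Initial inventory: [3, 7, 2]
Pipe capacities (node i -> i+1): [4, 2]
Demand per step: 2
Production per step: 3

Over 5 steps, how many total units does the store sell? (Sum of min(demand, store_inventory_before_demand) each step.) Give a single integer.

Answer: 10

Derivation:
Step 1: sold=2 (running total=2) -> [3 8 2]
Step 2: sold=2 (running total=4) -> [3 9 2]
Step 3: sold=2 (running total=6) -> [3 10 2]
Step 4: sold=2 (running total=8) -> [3 11 2]
Step 5: sold=2 (running total=10) -> [3 12 2]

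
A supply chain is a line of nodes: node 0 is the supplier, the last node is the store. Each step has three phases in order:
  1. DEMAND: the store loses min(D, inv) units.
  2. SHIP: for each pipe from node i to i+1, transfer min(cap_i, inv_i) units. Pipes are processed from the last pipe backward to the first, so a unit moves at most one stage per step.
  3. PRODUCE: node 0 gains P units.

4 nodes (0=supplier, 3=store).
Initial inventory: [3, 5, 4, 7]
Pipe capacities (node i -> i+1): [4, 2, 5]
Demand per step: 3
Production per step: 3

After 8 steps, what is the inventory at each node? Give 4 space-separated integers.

Step 1: demand=3,sold=3 ship[2->3]=4 ship[1->2]=2 ship[0->1]=3 prod=3 -> inv=[3 6 2 8]
Step 2: demand=3,sold=3 ship[2->3]=2 ship[1->2]=2 ship[0->1]=3 prod=3 -> inv=[3 7 2 7]
Step 3: demand=3,sold=3 ship[2->3]=2 ship[1->2]=2 ship[0->1]=3 prod=3 -> inv=[3 8 2 6]
Step 4: demand=3,sold=3 ship[2->3]=2 ship[1->2]=2 ship[0->1]=3 prod=3 -> inv=[3 9 2 5]
Step 5: demand=3,sold=3 ship[2->3]=2 ship[1->2]=2 ship[0->1]=3 prod=3 -> inv=[3 10 2 4]
Step 6: demand=3,sold=3 ship[2->3]=2 ship[1->2]=2 ship[0->1]=3 prod=3 -> inv=[3 11 2 3]
Step 7: demand=3,sold=3 ship[2->3]=2 ship[1->2]=2 ship[0->1]=3 prod=3 -> inv=[3 12 2 2]
Step 8: demand=3,sold=2 ship[2->3]=2 ship[1->2]=2 ship[0->1]=3 prod=3 -> inv=[3 13 2 2]

3 13 2 2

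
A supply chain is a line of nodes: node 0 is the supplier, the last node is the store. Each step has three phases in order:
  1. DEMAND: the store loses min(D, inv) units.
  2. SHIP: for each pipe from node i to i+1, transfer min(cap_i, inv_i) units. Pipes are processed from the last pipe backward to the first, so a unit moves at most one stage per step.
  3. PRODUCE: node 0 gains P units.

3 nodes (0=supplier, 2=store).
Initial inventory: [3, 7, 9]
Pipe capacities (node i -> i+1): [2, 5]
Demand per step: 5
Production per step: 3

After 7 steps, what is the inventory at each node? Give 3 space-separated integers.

Step 1: demand=5,sold=5 ship[1->2]=5 ship[0->1]=2 prod=3 -> inv=[4 4 9]
Step 2: demand=5,sold=5 ship[1->2]=4 ship[0->1]=2 prod=3 -> inv=[5 2 8]
Step 3: demand=5,sold=5 ship[1->2]=2 ship[0->1]=2 prod=3 -> inv=[6 2 5]
Step 4: demand=5,sold=5 ship[1->2]=2 ship[0->1]=2 prod=3 -> inv=[7 2 2]
Step 5: demand=5,sold=2 ship[1->2]=2 ship[0->1]=2 prod=3 -> inv=[8 2 2]
Step 6: demand=5,sold=2 ship[1->2]=2 ship[0->1]=2 prod=3 -> inv=[9 2 2]
Step 7: demand=5,sold=2 ship[1->2]=2 ship[0->1]=2 prod=3 -> inv=[10 2 2]

10 2 2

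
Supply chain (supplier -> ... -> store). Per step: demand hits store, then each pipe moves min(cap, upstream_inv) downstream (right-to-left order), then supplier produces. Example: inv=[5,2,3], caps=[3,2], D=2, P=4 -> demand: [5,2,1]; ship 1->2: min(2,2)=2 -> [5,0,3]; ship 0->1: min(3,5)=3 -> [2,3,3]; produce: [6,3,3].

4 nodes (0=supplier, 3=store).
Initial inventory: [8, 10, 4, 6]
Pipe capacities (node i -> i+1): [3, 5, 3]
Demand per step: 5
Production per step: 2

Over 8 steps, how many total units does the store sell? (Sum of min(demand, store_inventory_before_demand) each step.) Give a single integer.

Answer: 27

Derivation:
Step 1: sold=5 (running total=5) -> [7 8 6 4]
Step 2: sold=4 (running total=9) -> [6 6 8 3]
Step 3: sold=3 (running total=12) -> [5 4 10 3]
Step 4: sold=3 (running total=15) -> [4 3 11 3]
Step 5: sold=3 (running total=18) -> [3 3 11 3]
Step 6: sold=3 (running total=21) -> [2 3 11 3]
Step 7: sold=3 (running total=24) -> [2 2 11 3]
Step 8: sold=3 (running total=27) -> [2 2 10 3]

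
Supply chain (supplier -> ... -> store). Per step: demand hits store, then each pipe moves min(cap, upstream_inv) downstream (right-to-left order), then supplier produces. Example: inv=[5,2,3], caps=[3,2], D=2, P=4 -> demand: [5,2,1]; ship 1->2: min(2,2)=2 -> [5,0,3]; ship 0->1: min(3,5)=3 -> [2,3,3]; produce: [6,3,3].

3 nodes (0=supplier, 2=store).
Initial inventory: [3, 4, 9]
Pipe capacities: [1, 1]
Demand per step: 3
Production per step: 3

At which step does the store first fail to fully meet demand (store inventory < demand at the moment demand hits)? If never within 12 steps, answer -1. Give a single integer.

Step 1: demand=3,sold=3 ship[1->2]=1 ship[0->1]=1 prod=3 -> [5 4 7]
Step 2: demand=3,sold=3 ship[1->2]=1 ship[0->1]=1 prod=3 -> [7 4 5]
Step 3: demand=3,sold=3 ship[1->2]=1 ship[0->1]=1 prod=3 -> [9 4 3]
Step 4: demand=3,sold=3 ship[1->2]=1 ship[0->1]=1 prod=3 -> [11 4 1]
Step 5: demand=3,sold=1 ship[1->2]=1 ship[0->1]=1 prod=3 -> [13 4 1]
Step 6: demand=3,sold=1 ship[1->2]=1 ship[0->1]=1 prod=3 -> [15 4 1]
Step 7: demand=3,sold=1 ship[1->2]=1 ship[0->1]=1 prod=3 -> [17 4 1]
Step 8: demand=3,sold=1 ship[1->2]=1 ship[0->1]=1 prod=3 -> [19 4 1]
Step 9: demand=3,sold=1 ship[1->2]=1 ship[0->1]=1 prod=3 -> [21 4 1]
Step 10: demand=3,sold=1 ship[1->2]=1 ship[0->1]=1 prod=3 -> [23 4 1]
Step 11: demand=3,sold=1 ship[1->2]=1 ship[0->1]=1 prod=3 -> [25 4 1]
Step 12: demand=3,sold=1 ship[1->2]=1 ship[0->1]=1 prod=3 -> [27 4 1]
First stockout at step 5

5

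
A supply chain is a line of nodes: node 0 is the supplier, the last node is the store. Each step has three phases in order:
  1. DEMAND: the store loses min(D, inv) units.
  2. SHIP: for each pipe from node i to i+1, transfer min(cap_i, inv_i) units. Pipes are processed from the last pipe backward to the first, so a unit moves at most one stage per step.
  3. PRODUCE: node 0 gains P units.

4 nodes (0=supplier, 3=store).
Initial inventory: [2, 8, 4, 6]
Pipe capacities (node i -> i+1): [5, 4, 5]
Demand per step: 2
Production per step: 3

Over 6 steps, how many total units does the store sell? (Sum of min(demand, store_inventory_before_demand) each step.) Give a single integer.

Answer: 12

Derivation:
Step 1: sold=2 (running total=2) -> [3 6 4 8]
Step 2: sold=2 (running total=4) -> [3 5 4 10]
Step 3: sold=2 (running total=6) -> [3 4 4 12]
Step 4: sold=2 (running total=8) -> [3 3 4 14]
Step 5: sold=2 (running total=10) -> [3 3 3 16]
Step 6: sold=2 (running total=12) -> [3 3 3 17]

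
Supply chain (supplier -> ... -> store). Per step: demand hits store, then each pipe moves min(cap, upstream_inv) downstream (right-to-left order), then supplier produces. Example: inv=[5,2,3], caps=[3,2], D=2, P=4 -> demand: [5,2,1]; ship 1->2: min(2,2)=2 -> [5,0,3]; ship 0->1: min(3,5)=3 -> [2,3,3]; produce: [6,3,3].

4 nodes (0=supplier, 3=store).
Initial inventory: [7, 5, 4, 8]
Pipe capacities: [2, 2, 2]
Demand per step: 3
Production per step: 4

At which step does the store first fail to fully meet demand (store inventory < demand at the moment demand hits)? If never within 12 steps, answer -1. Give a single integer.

Step 1: demand=3,sold=3 ship[2->3]=2 ship[1->2]=2 ship[0->1]=2 prod=4 -> [9 5 4 7]
Step 2: demand=3,sold=3 ship[2->3]=2 ship[1->2]=2 ship[0->1]=2 prod=4 -> [11 5 4 6]
Step 3: demand=3,sold=3 ship[2->3]=2 ship[1->2]=2 ship[0->1]=2 prod=4 -> [13 5 4 5]
Step 4: demand=3,sold=3 ship[2->3]=2 ship[1->2]=2 ship[0->1]=2 prod=4 -> [15 5 4 4]
Step 5: demand=3,sold=3 ship[2->3]=2 ship[1->2]=2 ship[0->1]=2 prod=4 -> [17 5 4 3]
Step 6: demand=3,sold=3 ship[2->3]=2 ship[1->2]=2 ship[0->1]=2 prod=4 -> [19 5 4 2]
Step 7: demand=3,sold=2 ship[2->3]=2 ship[1->2]=2 ship[0->1]=2 prod=4 -> [21 5 4 2]
Step 8: demand=3,sold=2 ship[2->3]=2 ship[1->2]=2 ship[0->1]=2 prod=4 -> [23 5 4 2]
Step 9: demand=3,sold=2 ship[2->3]=2 ship[1->2]=2 ship[0->1]=2 prod=4 -> [25 5 4 2]
Step 10: demand=3,sold=2 ship[2->3]=2 ship[1->2]=2 ship[0->1]=2 prod=4 -> [27 5 4 2]
Step 11: demand=3,sold=2 ship[2->3]=2 ship[1->2]=2 ship[0->1]=2 prod=4 -> [29 5 4 2]
Step 12: demand=3,sold=2 ship[2->3]=2 ship[1->2]=2 ship[0->1]=2 prod=4 -> [31 5 4 2]
First stockout at step 7

7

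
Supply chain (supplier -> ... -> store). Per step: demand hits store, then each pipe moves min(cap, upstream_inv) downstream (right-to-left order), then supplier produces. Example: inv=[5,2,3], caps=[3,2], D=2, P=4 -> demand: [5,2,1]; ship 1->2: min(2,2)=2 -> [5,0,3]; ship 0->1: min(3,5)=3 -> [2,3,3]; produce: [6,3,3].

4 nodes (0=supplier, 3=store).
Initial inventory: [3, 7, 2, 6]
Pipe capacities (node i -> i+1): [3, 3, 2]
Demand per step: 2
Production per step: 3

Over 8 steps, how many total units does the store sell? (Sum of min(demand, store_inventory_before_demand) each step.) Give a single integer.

Step 1: sold=2 (running total=2) -> [3 7 3 6]
Step 2: sold=2 (running total=4) -> [3 7 4 6]
Step 3: sold=2 (running total=6) -> [3 7 5 6]
Step 4: sold=2 (running total=8) -> [3 7 6 6]
Step 5: sold=2 (running total=10) -> [3 7 7 6]
Step 6: sold=2 (running total=12) -> [3 7 8 6]
Step 7: sold=2 (running total=14) -> [3 7 9 6]
Step 8: sold=2 (running total=16) -> [3 7 10 6]

Answer: 16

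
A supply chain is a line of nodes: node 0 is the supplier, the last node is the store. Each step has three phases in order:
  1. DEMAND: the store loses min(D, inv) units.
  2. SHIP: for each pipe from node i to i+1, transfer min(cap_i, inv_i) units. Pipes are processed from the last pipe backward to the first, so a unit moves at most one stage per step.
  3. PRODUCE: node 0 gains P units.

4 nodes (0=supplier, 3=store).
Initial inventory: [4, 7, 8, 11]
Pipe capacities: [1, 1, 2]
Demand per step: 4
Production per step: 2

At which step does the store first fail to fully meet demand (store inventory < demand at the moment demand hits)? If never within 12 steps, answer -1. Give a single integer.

Step 1: demand=4,sold=4 ship[2->3]=2 ship[1->2]=1 ship[0->1]=1 prod=2 -> [5 7 7 9]
Step 2: demand=4,sold=4 ship[2->3]=2 ship[1->2]=1 ship[0->1]=1 prod=2 -> [6 7 6 7]
Step 3: demand=4,sold=4 ship[2->3]=2 ship[1->2]=1 ship[0->1]=1 prod=2 -> [7 7 5 5]
Step 4: demand=4,sold=4 ship[2->3]=2 ship[1->2]=1 ship[0->1]=1 prod=2 -> [8 7 4 3]
Step 5: demand=4,sold=3 ship[2->3]=2 ship[1->2]=1 ship[0->1]=1 prod=2 -> [9 7 3 2]
Step 6: demand=4,sold=2 ship[2->3]=2 ship[1->2]=1 ship[0->1]=1 prod=2 -> [10 7 2 2]
Step 7: demand=4,sold=2 ship[2->3]=2 ship[1->2]=1 ship[0->1]=1 prod=2 -> [11 7 1 2]
Step 8: demand=4,sold=2 ship[2->3]=1 ship[1->2]=1 ship[0->1]=1 prod=2 -> [12 7 1 1]
Step 9: demand=4,sold=1 ship[2->3]=1 ship[1->2]=1 ship[0->1]=1 prod=2 -> [13 7 1 1]
Step 10: demand=4,sold=1 ship[2->3]=1 ship[1->2]=1 ship[0->1]=1 prod=2 -> [14 7 1 1]
Step 11: demand=4,sold=1 ship[2->3]=1 ship[1->2]=1 ship[0->1]=1 prod=2 -> [15 7 1 1]
Step 12: demand=4,sold=1 ship[2->3]=1 ship[1->2]=1 ship[0->1]=1 prod=2 -> [16 7 1 1]
First stockout at step 5

5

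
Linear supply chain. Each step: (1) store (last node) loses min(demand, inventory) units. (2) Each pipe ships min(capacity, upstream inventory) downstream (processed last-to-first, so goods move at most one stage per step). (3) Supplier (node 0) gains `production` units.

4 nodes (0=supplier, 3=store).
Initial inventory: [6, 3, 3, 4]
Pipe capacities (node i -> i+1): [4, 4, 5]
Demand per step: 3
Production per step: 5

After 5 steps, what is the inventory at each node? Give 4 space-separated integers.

Step 1: demand=3,sold=3 ship[2->3]=3 ship[1->2]=3 ship[0->1]=4 prod=5 -> inv=[7 4 3 4]
Step 2: demand=3,sold=3 ship[2->3]=3 ship[1->2]=4 ship[0->1]=4 prod=5 -> inv=[8 4 4 4]
Step 3: demand=3,sold=3 ship[2->3]=4 ship[1->2]=4 ship[0->1]=4 prod=5 -> inv=[9 4 4 5]
Step 4: demand=3,sold=3 ship[2->3]=4 ship[1->2]=4 ship[0->1]=4 prod=5 -> inv=[10 4 4 6]
Step 5: demand=3,sold=3 ship[2->3]=4 ship[1->2]=4 ship[0->1]=4 prod=5 -> inv=[11 4 4 7]

11 4 4 7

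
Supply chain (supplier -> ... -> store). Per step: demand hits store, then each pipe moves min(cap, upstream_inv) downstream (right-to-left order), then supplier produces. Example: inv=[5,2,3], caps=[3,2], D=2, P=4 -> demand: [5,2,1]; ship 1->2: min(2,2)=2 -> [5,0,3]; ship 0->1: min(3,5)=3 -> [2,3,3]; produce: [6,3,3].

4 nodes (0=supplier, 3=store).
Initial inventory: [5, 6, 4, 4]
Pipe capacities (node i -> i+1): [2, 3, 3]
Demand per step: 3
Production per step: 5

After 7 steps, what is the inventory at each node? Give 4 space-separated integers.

Step 1: demand=3,sold=3 ship[2->3]=3 ship[1->2]=3 ship[0->1]=2 prod=5 -> inv=[8 5 4 4]
Step 2: demand=3,sold=3 ship[2->3]=3 ship[1->2]=3 ship[0->1]=2 prod=5 -> inv=[11 4 4 4]
Step 3: demand=3,sold=3 ship[2->3]=3 ship[1->2]=3 ship[0->1]=2 prod=5 -> inv=[14 3 4 4]
Step 4: demand=3,sold=3 ship[2->3]=3 ship[1->2]=3 ship[0->1]=2 prod=5 -> inv=[17 2 4 4]
Step 5: demand=3,sold=3 ship[2->3]=3 ship[1->2]=2 ship[0->1]=2 prod=5 -> inv=[20 2 3 4]
Step 6: demand=3,sold=3 ship[2->3]=3 ship[1->2]=2 ship[0->1]=2 prod=5 -> inv=[23 2 2 4]
Step 7: demand=3,sold=3 ship[2->3]=2 ship[1->2]=2 ship[0->1]=2 prod=5 -> inv=[26 2 2 3]

26 2 2 3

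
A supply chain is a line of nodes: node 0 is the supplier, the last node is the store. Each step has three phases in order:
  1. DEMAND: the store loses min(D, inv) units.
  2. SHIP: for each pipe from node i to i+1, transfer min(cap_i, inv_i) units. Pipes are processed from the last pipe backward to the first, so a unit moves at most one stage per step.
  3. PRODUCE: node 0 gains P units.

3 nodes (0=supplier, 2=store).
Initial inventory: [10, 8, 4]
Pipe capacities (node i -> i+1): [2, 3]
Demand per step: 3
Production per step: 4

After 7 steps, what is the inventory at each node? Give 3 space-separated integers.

Step 1: demand=3,sold=3 ship[1->2]=3 ship[0->1]=2 prod=4 -> inv=[12 7 4]
Step 2: demand=3,sold=3 ship[1->2]=3 ship[0->1]=2 prod=4 -> inv=[14 6 4]
Step 3: demand=3,sold=3 ship[1->2]=3 ship[0->1]=2 prod=4 -> inv=[16 5 4]
Step 4: demand=3,sold=3 ship[1->2]=3 ship[0->1]=2 prod=4 -> inv=[18 4 4]
Step 5: demand=3,sold=3 ship[1->2]=3 ship[0->1]=2 prod=4 -> inv=[20 3 4]
Step 6: demand=3,sold=3 ship[1->2]=3 ship[0->1]=2 prod=4 -> inv=[22 2 4]
Step 7: demand=3,sold=3 ship[1->2]=2 ship[0->1]=2 prod=4 -> inv=[24 2 3]

24 2 3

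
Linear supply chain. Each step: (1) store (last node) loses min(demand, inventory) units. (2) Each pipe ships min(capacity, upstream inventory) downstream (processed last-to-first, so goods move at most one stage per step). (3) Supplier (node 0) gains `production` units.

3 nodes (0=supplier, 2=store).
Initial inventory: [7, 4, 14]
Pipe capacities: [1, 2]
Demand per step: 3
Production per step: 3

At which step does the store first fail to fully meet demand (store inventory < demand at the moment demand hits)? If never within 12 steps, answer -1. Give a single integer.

Step 1: demand=3,sold=3 ship[1->2]=2 ship[0->1]=1 prod=3 -> [9 3 13]
Step 2: demand=3,sold=3 ship[1->2]=2 ship[0->1]=1 prod=3 -> [11 2 12]
Step 3: demand=3,sold=3 ship[1->2]=2 ship[0->1]=1 prod=3 -> [13 1 11]
Step 4: demand=3,sold=3 ship[1->2]=1 ship[0->1]=1 prod=3 -> [15 1 9]
Step 5: demand=3,sold=3 ship[1->2]=1 ship[0->1]=1 prod=3 -> [17 1 7]
Step 6: demand=3,sold=3 ship[1->2]=1 ship[0->1]=1 prod=3 -> [19 1 5]
Step 7: demand=3,sold=3 ship[1->2]=1 ship[0->1]=1 prod=3 -> [21 1 3]
Step 8: demand=3,sold=3 ship[1->2]=1 ship[0->1]=1 prod=3 -> [23 1 1]
Step 9: demand=3,sold=1 ship[1->2]=1 ship[0->1]=1 prod=3 -> [25 1 1]
Step 10: demand=3,sold=1 ship[1->2]=1 ship[0->1]=1 prod=3 -> [27 1 1]
Step 11: demand=3,sold=1 ship[1->2]=1 ship[0->1]=1 prod=3 -> [29 1 1]
Step 12: demand=3,sold=1 ship[1->2]=1 ship[0->1]=1 prod=3 -> [31 1 1]
First stockout at step 9

9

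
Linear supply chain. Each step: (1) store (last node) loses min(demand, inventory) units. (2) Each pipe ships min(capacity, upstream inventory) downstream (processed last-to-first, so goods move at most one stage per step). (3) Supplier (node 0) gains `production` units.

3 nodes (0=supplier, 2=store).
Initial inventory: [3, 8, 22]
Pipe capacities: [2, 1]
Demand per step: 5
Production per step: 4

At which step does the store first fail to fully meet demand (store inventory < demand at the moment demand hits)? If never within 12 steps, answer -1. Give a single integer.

Step 1: demand=5,sold=5 ship[1->2]=1 ship[0->1]=2 prod=4 -> [5 9 18]
Step 2: demand=5,sold=5 ship[1->2]=1 ship[0->1]=2 prod=4 -> [7 10 14]
Step 3: demand=5,sold=5 ship[1->2]=1 ship[0->1]=2 prod=4 -> [9 11 10]
Step 4: demand=5,sold=5 ship[1->2]=1 ship[0->1]=2 prod=4 -> [11 12 6]
Step 5: demand=5,sold=5 ship[1->2]=1 ship[0->1]=2 prod=4 -> [13 13 2]
Step 6: demand=5,sold=2 ship[1->2]=1 ship[0->1]=2 prod=4 -> [15 14 1]
Step 7: demand=5,sold=1 ship[1->2]=1 ship[0->1]=2 prod=4 -> [17 15 1]
Step 8: demand=5,sold=1 ship[1->2]=1 ship[0->1]=2 prod=4 -> [19 16 1]
Step 9: demand=5,sold=1 ship[1->2]=1 ship[0->1]=2 prod=4 -> [21 17 1]
Step 10: demand=5,sold=1 ship[1->2]=1 ship[0->1]=2 prod=4 -> [23 18 1]
Step 11: demand=5,sold=1 ship[1->2]=1 ship[0->1]=2 prod=4 -> [25 19 1]
Step 12: demand=5,sold=1 ship[1->2]=1 ship[0->1]=2 prod=4 -> [27 20 1]
First stockout at step 6

6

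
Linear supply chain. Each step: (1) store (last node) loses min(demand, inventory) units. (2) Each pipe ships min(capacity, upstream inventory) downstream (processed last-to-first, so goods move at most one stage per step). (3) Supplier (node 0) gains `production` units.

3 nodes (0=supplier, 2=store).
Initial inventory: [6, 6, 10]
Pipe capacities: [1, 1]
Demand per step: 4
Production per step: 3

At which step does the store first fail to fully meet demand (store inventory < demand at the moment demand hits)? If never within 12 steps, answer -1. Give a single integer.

Step 1: demand=4,sold=4 ship[1->2]=1 ship[0->1]=1 prod=3 -> [8 6 7]
Step 2: demand=4,sold=4 ship[1->2]=1 ship[0->1]=1 prod=3 -> [10 6 4]
Step 3: demand=4,sold=4 ship[1->2]=1 ship[0->1]=1 prod=3 -> [12 6 1]
Step 4: demand=4,sold=1 ship[1->2]=1 ship[0->1]=1 prod=3 -> [14 6 1]
Step 5: demand=4,sold=1 ship[1->2]=1 ship[0->1]=1 prod=3 -> [16 6 1]
Step 6: demand=4,sold=1 ship[1->2]=1 ship[0->1]=1 prod=3 -> [18 6 1]
Step 7: demand=4,sold=1 ship[1->2]=1 ship[0->1]=1 prod=3 -> [20 6 1]
Step 8: demand=4,sold=1 ship[1->2]=1 ship[0->1]=1 prod=3 -> [22 6 1]
Step 9: demand=4,sold=1 ship[1->2]=1 ship[0->1]=1 prod=3 -> [24 6 1]
Step 10: demand=4,sold=1 ship[1->2]=1 ship[0->1]=1 prod=3 -> [26 6 1]
Step 11: demand=4,sold=1 ship[1->2]=1 ship[0->1]=1 prod=3 -> [28 6 1]
Step 12: demand=4,sold=1 ship[1->2]=1 ship[0->1]=1 prod=3 -> [30 6 1]
First stockout at step 4

4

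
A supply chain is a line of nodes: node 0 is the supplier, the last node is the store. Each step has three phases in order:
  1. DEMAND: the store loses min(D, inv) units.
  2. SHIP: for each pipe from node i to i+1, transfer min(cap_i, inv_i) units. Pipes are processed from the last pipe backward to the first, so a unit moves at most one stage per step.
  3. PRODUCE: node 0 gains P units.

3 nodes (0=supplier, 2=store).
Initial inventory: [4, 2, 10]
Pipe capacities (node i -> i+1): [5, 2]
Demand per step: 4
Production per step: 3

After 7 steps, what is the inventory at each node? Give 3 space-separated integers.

Step 1: demand=4,sold=4 ship[1->2]=2 ship[0->1]=4 prod=3 -> inv=[3 4 8]
Step 2: demand=4,sold=4 ship[1->2]=2 ship[0->1]=3 prod=3 -> inv=[3 5 6]
Step 3: demand=4,sold=4 ship[1->2]=2 ship[0->1]=3 prod=3 -> inv=[3 6 4]
Step 4: demand=4,sold=4 ship[1->2]=2 ship[0->1]=3 prod=3 -> inv=[3 7 2]
Step 5: demand=4,sold=2 ship[1->2]=2 ship[0->1]=3 prod=3 -> inv=[3 8 2]
Step 6: demand=4,sold=2 ship[1->2]=2 ship[0->1]=3 prod=3 -> inv=[3 9 2]
Step 7: demand=4,sold=2 ship[1->2]=2 ship[0->1]=3 prod=3 -> inv=[3 10 2]

3 10 2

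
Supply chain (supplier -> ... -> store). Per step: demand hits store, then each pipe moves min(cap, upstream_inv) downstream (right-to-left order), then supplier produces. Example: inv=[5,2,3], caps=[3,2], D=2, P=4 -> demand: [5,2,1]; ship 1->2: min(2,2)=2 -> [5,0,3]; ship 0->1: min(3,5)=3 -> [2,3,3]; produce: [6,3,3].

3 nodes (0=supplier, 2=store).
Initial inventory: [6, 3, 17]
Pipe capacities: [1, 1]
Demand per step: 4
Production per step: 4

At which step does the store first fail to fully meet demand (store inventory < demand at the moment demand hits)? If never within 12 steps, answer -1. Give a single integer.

Step 1: demand=4,sold=4 ship[1->2]=1 ship[0->1]=1 prod=4 -> [9 3 14]
Step 2: demand=4,sold=4 ship[1->2]=1 ship[0->1]=1 prod=4 -> [12 3 11]
Step 3: demand=4,sold=4 ship[1->2]=1 ship[0->1]=1 prod=4 -> [15 3 8]
Step 4: demand=4,sold=4 ship[1->2]=1 ship[0->1]=1 prod=4 -> [18 3 5]
Step 5: demand=4,sold=4 ship[1->2]=1 ship[0->1]=1 prod=4 -> [21 3 2]
Step 6: demand=4,sold=2 ship[1->2]=1 ship[0->1]=1 prod=4 -> [24 3 1]
Step 7: demand=4,sold=1 ship[1->2]=1 ship[0->1]=1 prod=4 -> [27 3 1]
Step 8: demand=4,sold=1 ship[1->2]=1 ship[0->1]=1 prod=4 -> [30 3 1]
Step 9: demand=4,sold=1 ship[1->2]=1 ship[0->1]=1 prod=4 -> [33 3 1]
Step 10: demand=4,sold=1 ship[1->2]=1 ship[0->1]=1 prod=4 -> [36 3 1]
Step 11: demand=4,sold=1 ship[1->2]=1 ship[0->1]=1 prod=4 -> [39 3 1]
Step 12: demand=4,sold=1 ship[1->2]=1 ship[0->1]=1 prod=4 -> [42 3 1]
First stockout at step 6

6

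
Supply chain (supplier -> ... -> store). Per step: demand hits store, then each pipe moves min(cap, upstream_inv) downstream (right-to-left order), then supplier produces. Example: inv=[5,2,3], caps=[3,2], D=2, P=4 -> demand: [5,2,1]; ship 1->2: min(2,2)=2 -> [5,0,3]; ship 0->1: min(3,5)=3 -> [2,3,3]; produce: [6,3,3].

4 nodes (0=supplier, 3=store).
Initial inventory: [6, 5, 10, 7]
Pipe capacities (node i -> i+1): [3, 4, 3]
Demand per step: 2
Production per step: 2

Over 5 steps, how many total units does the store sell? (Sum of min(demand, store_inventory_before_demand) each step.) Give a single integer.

Answer: 10

Derivation:
Step 1: sold=2 (running total=2) -> [5 4 11 8]
Step 2: sold=2 (running total=4) -> [4 3 12 9]
Step 3: sold=2 (running total=6) -> [3 3 12 10]
Step 4: sold=2 (running total=8) -> [2 3 12 11]
Step 5: sold=2 (running total=10) -> [2 2 12 12]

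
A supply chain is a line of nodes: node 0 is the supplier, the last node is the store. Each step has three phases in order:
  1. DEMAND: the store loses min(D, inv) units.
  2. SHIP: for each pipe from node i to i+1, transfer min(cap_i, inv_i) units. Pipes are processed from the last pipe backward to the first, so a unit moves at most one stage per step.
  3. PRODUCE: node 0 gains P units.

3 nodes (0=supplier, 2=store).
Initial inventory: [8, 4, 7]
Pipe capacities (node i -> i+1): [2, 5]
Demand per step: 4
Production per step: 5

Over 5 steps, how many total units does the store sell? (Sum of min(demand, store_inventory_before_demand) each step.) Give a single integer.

Answer: 17

Derivation:
Step 1: sold=4 (running total=4) -> [11 2 7]
Step 2: sold=4 (running total=8) -> [14 2 5]
Step 3: sold=4 (running total=12) -> [17 2 3]
Step 4: sold=3 (running total=15) -> [20 2 2]
Step 5: sold=2 (running total=17) -> [23 2 2]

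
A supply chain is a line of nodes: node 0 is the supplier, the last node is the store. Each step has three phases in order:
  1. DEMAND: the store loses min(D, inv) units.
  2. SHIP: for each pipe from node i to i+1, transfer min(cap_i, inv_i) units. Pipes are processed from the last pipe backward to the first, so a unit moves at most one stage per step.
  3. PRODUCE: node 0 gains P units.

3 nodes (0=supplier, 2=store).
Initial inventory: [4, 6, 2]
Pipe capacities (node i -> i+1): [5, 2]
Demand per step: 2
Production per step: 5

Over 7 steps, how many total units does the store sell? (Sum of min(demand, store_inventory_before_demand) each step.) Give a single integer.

Answer: 14

Derivation:
Step 1: sold=2 (running total=2) -> [5 8 2]
Step 2: sold=2 (running total=4) -> [5 11 2]
Step 3: sold=2 (running total=6) -> [5 14 2]
Step 4: sold=2 (running total=8) -> [5 17 2]
Step 5: sold=2 (running total=10) -> [5 20 2]
Step 6: sold=2 (running total=12) -> [5 23 2]
Step 7: sold=2 (running total=14) -> [5 26 2]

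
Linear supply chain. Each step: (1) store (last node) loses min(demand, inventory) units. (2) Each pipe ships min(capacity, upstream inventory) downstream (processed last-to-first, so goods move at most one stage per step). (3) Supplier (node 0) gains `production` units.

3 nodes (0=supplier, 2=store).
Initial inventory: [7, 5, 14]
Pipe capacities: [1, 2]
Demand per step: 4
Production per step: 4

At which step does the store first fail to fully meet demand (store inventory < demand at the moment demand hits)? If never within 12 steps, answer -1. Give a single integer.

Step 1: demand=4,sold=4 ship[1->2]=2 ship[0->1]=1 prod=4 -> [10 4 12]
Step 2: demand=4,sold=4 ship[1->2]=2 ship[0->1]=1 prod=4 -> [13 3 10]
Step 3: demand=4,sold=4 ship[1->2]=2 ship[0->1]=1 prod=4 -> [16 2 8]
Step 4: demand=4,sold=4 ship[1->2]=2 ship[0->1]=1 prod=4 -> [19 1 6]
Step 5: demand=4,sold=4 ship[1->2]=1 ship[0->1]=1 prod=4 -> [22 1 3]
Step 6: demand=4,sold=3 ship[1->2]=1 ship[0->1]=1 prod=4 -> [25 1 1]
Step 7: demand=4,sold=1 ship[1->2]=1 ship[0->1]=1 prod=4 -> [28 1 1]
Step 8: demand=4,sold=1 ship[1->2]=1 ship[0->1]=1 prod=4 -> [31 1 1]
Step 9: demand=4,sold=1 ship[1->2]=1 ship[0->1]=1 prod=4 -> [34 1 1]
Step 10: demand=4,sold=1 ship[1->2]=1 ship[0->1]=1 prod=4 -> [37 1 1]
Step 11: demand=4,sold=1 ship[1->2]=1 ship[0->1]=1 prod=4 -> [40 1 1]
Step 12: demand=4,sold=1 ship[1->2]=1 ship[0->1]=1 prod=4 -> [43 1 1]
First stockout at step 6

6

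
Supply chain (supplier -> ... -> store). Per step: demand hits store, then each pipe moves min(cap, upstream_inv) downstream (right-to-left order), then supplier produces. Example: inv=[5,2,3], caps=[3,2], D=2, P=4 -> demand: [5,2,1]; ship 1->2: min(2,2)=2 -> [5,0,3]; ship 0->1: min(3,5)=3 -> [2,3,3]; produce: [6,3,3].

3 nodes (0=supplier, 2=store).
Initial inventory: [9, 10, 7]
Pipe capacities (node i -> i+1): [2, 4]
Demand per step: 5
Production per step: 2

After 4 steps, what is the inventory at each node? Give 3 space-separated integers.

Step 1: demand=5,sold=5 ship[1->2]=4 ship[0->1]=2 prod=2 -> inv=[9 8 6]
Step 2: demand=5,sold=5 ship[1->2]=4 ship[0->1]=2 prod=2 -> inv=[9 6 5]
Step 3: demand=5,sold=5 ship[1->2]=4 ship[0->1]=2 prod=2 -> inv=[9 4 4]
Step 4: demand=5,sold=4 ship[1->2]=4 ship[0->1]=2 prod=2 -> inv=[9 2 4]

9 2 4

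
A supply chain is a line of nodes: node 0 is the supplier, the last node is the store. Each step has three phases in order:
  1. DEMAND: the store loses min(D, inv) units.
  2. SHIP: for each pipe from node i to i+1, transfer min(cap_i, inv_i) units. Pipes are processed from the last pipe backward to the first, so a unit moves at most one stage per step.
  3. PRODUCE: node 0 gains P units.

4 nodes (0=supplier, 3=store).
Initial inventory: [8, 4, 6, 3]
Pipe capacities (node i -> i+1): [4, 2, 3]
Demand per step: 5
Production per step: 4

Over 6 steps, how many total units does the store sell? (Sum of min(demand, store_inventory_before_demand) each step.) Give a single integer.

Step 1: sold=3 (running total=3) -> [8 6 5 3]
Step 2: sold=3 (running total=6) -> [8 8 4 3]
Step 3: sold=3 (running total=9) -> [8 10 3 3]
Step 4: sold=3 (running total=12) -> [8 12 2 3]
Step 5: sold=3 (running total=15) -> [8 14 2 2]
Step 6: sold=2 (running total=17) -> [8 16 2 2]

Answer: 17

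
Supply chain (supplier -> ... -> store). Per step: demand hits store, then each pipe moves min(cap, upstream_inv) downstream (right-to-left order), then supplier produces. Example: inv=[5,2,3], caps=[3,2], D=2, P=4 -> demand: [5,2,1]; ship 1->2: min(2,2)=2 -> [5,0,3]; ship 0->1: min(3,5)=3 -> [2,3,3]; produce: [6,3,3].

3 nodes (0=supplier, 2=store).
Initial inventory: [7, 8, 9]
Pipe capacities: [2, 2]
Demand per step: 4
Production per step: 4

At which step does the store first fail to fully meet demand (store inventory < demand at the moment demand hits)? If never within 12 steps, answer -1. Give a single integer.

Step 1: demand=4,sold=4 ship[1->2]=2 ship[0->1]=2 prod=4 -> [9 8 7]
Step 2: demand=4,sold=4 ship[1->2]=2 ship[0->1]=2 prod=4 -> [11 8 5]
Step 3: demand=4,sold=4 ship[1->2]=2 ship[0->1]=2 prod=4 -> [13 8 3]
Step 4: demand=4,sold=3 ship[1->2]=2 ship[0->1]=2 prod=4 -> [15 8 2]
Step 5: demand=4,sold=2 ship[1->2]=2 ship[0->1]=2 prod=4 -> [17 8 2]
Step 6: demand=4,sold=2 ship[1->2]=2 ship[0->1]=2 prod=4 -> [19 8 2]
Step 7: demand=4,sold=2 ship[1->2]=2 ship[0->1]=2 prod=4 -> [21 8 2]
Step 8: demand=4,sold=2 ship[1->2]=2 ship[0->1]=2 prod=4 -> [23 8 2]
Step 9: demand=4,sold=2 ship[1->2]=2 ship[0->1]=2 prod=4 -> [25 8 2]
Step 10: demand=4,sold=2 ship[1->2]=2 ship[0->1]=2 prod=4 -> [27 8 2]
Step 11: demand=4,sold=2 ship[1->2]=2 ship[0->1]=2 prod=4 -> [29 8 2]
Step 12: demand=4,sold=2 ship[1->2]=2 ship[0->1]=2 prod=4 -> [31 8 2]
First stockout at step 4

4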